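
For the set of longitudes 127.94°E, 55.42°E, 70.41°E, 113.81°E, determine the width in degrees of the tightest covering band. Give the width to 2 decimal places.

72.52°

Sort the longitudes: +55.42°, +70.41°, +113.81°, +127.94°.
Eastward gaps between consecutive values (wrapping around): 14.99°, 43.40°, 14.13°, 287.48°.
Largest gap = 287.48° ⇒ minimal covering band is its complement: 360° − 287.48° = 72.52°.
Band runs from +55.42° eastward to +127.94°.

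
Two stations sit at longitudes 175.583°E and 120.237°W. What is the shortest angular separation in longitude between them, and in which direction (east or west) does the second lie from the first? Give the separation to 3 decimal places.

Raw difference: -120.237 − 175.583 = -295.82°.
Normalise into (−180°, 180°]: -295.82° + 360° = 64.18°.
Positive ⇒ the second point lies to the east; separation 64.180°.

64.180° east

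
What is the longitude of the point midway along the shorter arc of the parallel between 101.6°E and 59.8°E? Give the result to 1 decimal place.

Signed shortest Δλ from +101.6° to +59.8° is -41.8°.
Midpoint longitude = +101.6° + (-41.8°)/2 = +101.6° − 20.9° = +80.7°.

80.7°E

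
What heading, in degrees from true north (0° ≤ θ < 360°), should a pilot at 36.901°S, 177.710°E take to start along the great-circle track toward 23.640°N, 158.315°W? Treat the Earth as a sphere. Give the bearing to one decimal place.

Δλ = -158.315 − 177.710 = -336.025°; wrapped into (−180°, 180°]: 23.975°.
θ = atan2( sin Δλ · cos φ₂ , cos φ₁ · sin φ₂ − sin φ₁ · cos φ₂ · cos Δλ )
  = atan2(0.37224, 0.82325) = 24.330° → normalised to [0°, 360°): 24.330°.

24.3°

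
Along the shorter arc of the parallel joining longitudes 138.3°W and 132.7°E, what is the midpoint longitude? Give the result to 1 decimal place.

177.2°E

Signed shortest Δλ from -138.3° to +132.7° is -89.0°.
Midpoint longitude = -138.3° + (-89.0°)/2 = -138.3° − 44.5° = -182.8°.
Normalise into (−180°, 180°]: +177.2°.
(The naïve average (-138.3 + +132.7)/2 = -2.8° is on the wrong side of the globe.)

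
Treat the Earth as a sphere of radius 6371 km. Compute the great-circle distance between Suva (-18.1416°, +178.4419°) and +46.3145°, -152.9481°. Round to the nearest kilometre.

Δλ = -152.9481 − 178.4419 = -331.3900°; wrapped into (−180°, 180°]: 28.6100°.
Δφ = 46.3145 − -18.1416 = 64.4561°.
a = sin²(Δφ/2) + cos φ₁ · cos φ₂ · sin²(Δλ/2) = 0.324470.
c = 2·atan2(√a, √(1−a)) = 1.21209 rad → d = 6371·c ≈ 7722.25 km.

7722 km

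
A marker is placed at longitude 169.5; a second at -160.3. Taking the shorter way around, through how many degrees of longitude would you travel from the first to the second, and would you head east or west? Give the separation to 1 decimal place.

Raw difference: -160.3 − 169.5 = -329.8°.
Normalise into (−180°, 180°]: -329.8° + 360° = 30.2°.
Positive ⇒ the second point lies to the east; separation 30.2°.

30.2° east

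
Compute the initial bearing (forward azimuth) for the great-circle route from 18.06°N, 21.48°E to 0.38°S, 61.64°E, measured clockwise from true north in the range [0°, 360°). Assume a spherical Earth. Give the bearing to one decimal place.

Δλ = 61.64 − 21.48 = 40.16°.
θ = atan2( sin Δλ · cos φ₂ , cos φ₁ · sin φ₂ − sin φ₁ · cos φ₂ · cos Δλ )
  = atan2(0.64491, -0.24323) = 110.664° → normalised to [0°, 360°): 110.664°.

110.7°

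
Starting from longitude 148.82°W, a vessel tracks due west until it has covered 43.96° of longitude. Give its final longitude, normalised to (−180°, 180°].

167.22°E

Start at -148.82°; shift −43.96° → -192.78°.
-192.78° lies outside (−180°, 180°]; add 360° → +167.22°.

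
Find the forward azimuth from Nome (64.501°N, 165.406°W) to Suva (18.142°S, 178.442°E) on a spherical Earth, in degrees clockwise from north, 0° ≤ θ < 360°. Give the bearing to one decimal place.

Δλ = 178.442 − -165.406 = 343.848°; wrapped into (−180°, 180°]: -16.152°.
θ = atan2( sin Δλ · cos φ₂ , cos φ₁ · sin φ₂ − sin φ₁ · cos φ₂ · cos Δλ )
  = atan2(-0.26436, -0.95791) = -164.572° → normalised to [0°, 360°): 195.428°.

195.4°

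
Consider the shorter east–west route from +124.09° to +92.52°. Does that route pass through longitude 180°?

No

Signed shortest Δλ = ((92.52 − 124.09 + 180) mod 360) − 180 = -31.57°.
Going west by 31.57° from +124.09° reaches +92.52° without touching 180°.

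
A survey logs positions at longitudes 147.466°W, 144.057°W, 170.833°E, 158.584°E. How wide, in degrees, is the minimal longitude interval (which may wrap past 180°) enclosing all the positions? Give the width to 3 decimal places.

Sort the longitudes: -147.466°, -144.057°, +158.584°, +170.833°.
Eastward gaps between consecutive values (wrapping around): 3.409°, 302.641°, 12.249°, 41.701°.
Largest gap = 302.641° ⇒ minimal covering band is its complement: 360° − 302.641° = 57.359°.
Band runs from +158.584° eastward to -144.057°, crossing the antimeridian.

57.359°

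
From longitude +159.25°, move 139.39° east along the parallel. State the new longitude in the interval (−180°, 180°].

Start at +159.25°; shift +139.39° → +298.64°.
+298.64° lies outside (−180°, 180°]; subtract 360° → -61.36°.

-61.36°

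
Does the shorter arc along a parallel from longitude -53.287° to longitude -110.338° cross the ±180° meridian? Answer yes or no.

Signed shortest Δλ = ((-110.338 − -53.287 + 180) mod 360) − 180 = -57.051°.
Going west by 57.051° from -53.287° reaches -110.338° without touching 180°.

No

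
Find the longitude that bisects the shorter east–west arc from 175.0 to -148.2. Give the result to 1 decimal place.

Signed shortest Δλ from +175.0° to -148.2° is +36.8°.
Midpoint longitude = +175.0° + (+36.8°)/2 = +175.0° + 18.4° = +193.4°.
Normalise into (−180°, 180°]: -166.6°.
(The naïve average (+175.0 + -148.2)/2 = 13.4° is on the wrong side of the globe.)

-166.6°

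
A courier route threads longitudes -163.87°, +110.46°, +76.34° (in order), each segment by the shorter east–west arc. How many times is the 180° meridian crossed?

Leg 1: -163.87° → +110.46°, shortest Δλ = -85.67° (west) — crosses 180°.
Leg 2: +110.46° → +76.34°, shortest Δλ = -34.12° (west) — does not cross 180°.
Total crossings: 1.

1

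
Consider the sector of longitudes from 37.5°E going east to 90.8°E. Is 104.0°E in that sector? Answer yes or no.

Band width going east from +37.5° to +90.8°: ((90.8 − 37.5) mod 360) = 53.3°.
Offset of +104.0° east of the west edge: ((104.0 − 37.5) mod 360) = 66.5°.
66.5° > 53.3° ⇒ outside.

No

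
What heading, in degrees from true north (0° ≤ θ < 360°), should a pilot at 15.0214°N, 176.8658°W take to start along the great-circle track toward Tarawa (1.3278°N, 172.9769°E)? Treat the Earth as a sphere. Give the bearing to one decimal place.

217.2°

Δλ = 172.9769 − -176.8658 = 349.8427°; wrapped into (−180°, 180°]: -10.1573°.
θ = atan2( sin Δλ · cos φ₂ , cos φ₁ · sin φ₂ − sin φ₁ · cos φ₂ · cos Δλ )
  = atan2(-0.17630, -0.23267) = -142.847° → normalised to [0°, 360°): 217.153°.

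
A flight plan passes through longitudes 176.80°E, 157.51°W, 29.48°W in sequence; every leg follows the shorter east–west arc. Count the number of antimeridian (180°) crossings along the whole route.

1

Leg 1: +176.80° → -157.51°, shortest Δλ = 25.69° (east) — crosses 180°.
Leg 2: -157.51° → -29.48°, shortest Δλ = 128.03° (east) — does not cross 180°.
Total crossings: 1.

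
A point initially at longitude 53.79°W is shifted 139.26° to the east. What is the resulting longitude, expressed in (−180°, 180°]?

85.47°E

Start at -53.79°; shift +139.26° → +85.47°.
+85.47° already lies in (−180°, 180°].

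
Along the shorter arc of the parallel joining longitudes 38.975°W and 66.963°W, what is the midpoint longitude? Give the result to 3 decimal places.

52.969°W

Signed shortest Δλ from -38.975° to -66.963° is -27.988°.
Midpoint longitude = -38.975° + (-27.988°)/2 = -38.975° − 13.994° = -52.969°.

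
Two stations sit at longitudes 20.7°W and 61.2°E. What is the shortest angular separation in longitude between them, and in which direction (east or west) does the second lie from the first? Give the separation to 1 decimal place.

81.9° east

Raw difference: 61.2 − -20.7 = 81.9°.
Normalise into (−180°, 180°]: 81.9° stays 81.9°.
Positive ⇒ the second point lies to the east; separation 81.9°.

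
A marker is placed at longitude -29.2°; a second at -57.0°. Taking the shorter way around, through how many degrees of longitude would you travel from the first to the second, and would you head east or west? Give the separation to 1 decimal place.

27.8° west

Raw difference: -57.0 − -29.2 = -27.8°.
Normalise into (−180°, 180°]: -27.8° stays -27.8°.
Negative ⇒ the second point lies to the west; separation 27.8°.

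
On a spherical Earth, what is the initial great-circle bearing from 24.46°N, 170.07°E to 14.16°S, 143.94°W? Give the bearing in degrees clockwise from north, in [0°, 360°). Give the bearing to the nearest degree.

Δλ = -143.94 − 170.07 = -314.01°; wrapped into (−180°, 180°]: 45.99°.
θ = atan2( sin Δλ · cos φ₂ , cos φ₁ · sin φ₂ − sin φ₁ · cos φ₂ · cos Δλ )
  = atan2(0.69737, -0.50162) = 125.727° → normalised to [0°, 360°): 125.727°.

126°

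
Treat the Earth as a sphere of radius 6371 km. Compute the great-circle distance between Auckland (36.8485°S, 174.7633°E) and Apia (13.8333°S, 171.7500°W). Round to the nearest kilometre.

Δλ = -171.7500 − 174.7633 = -346.5133°; wrapped into (−180°, 180°]: 13.4867°.
Δφ = -13.8333 − -36.8485 = 23.0152°.
a = sin²(Δφ/2) + cos φ₁ · cos φ₂ · sin²(Δλ/2) = 0.050513.
c = 2·atan2(√a, √(1−a)) = 0.45337 rad → d = 6371·c ≈ 2888.45 km.

2888 km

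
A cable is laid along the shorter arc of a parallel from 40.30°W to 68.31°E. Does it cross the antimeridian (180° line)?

Signed shortest Δλ = ((68.31 − -40.30 + 180) mod 360) − 180 = 108.61°.
Going east by 108.61° from -40.30° reaches +68.31° without touching 180°.

No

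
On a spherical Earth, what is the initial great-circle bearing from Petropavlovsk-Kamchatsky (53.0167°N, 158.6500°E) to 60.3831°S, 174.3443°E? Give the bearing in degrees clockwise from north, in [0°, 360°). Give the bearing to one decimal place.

Δλ = 174.3443 − 158.6500 = 15.6943°.
θ = atan2( sin Δλ · cos φ₂ , cos φ₁ · sin φ₂ − sin φ₁ · cos φ₂ · cos Δλ )
  = atan2(0.13368, -0.90304) = 171.579° → normalised to [0°, 360°): 171.579°.

171.6°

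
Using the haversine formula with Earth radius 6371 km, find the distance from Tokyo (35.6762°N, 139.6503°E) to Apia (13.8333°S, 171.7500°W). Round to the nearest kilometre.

Δλ = -171.7500 − 139.6503 = -311.4003°; wrapped into (−180°, 180°]: 48.5997°.
Δφ = -13.8333 − 35.6762 = -49.5095°.
a = sin²(Δφ/2) + cos φ₁ · cos φ₂ · sin²(Δλ/2) = 0.308910.
c = 2·atan2(√a, √(1−a)) = 1.17864 rad → d = 6371·c ≈ 7509.13 km.

7509 km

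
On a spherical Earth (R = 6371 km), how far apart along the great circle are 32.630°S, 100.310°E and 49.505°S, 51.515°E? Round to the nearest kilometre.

4405 km

Δλ = 51.515 − 100.310 = -48.795°.
Δφ = -49.505 − -32.630 = -16.875°.
a = sin²(Δφ/2) + cos φ₁ · cos φ₂ · sin²(Δλ/2) = 0.114842.
c = 2·atan2(√a, √(1−a)) = 0.69146 rad → d = 6371·c ≈ 4405.28 km.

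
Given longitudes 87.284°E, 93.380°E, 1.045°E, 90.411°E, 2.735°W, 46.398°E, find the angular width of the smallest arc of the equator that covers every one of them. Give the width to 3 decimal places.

Sort the longitudes: -2.735°, +1.045°, +46.398°, +87.284°, +90.411°, +93.380°.
Eastward gaps between consecutive values (wrapping around): 3.780°, 45.353°, 40.886°, 3.127°, 2.969°, 263.885°.
Largest gap = 263.885° ⇒ minimal covering band is its complement: 360° − 263.885° = 96.115°.
Band runs from -2.735° eastward to +93.380°.

96.115°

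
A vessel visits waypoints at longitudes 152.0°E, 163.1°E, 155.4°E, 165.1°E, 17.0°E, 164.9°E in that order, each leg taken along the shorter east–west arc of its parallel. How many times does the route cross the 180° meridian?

Leg 1: +152.0° → +163.1°, shortest Δλ = 11.1° (east) — does not cross 180°.
Leg 2: +163.1° → +155.4°, shortest Δλ = -7.7° (west) — does not cross 180°.
Leg 3: +155.4° → +165.1°, shortest Δλ = 9.7° (east) — does not cross 180°.
Leg 4: +165.1° → +17.0°, shortest Δλ = -148.1° (west) — does not cross 180°.
Leg 5: +17.0° → +164.9°, shortest Δλ = 147.9° (east) — does not cross 180°.
Total crossings: 0.

0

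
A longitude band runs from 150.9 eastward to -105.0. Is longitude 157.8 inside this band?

Yes

Band width going east from +150.9° to -105.0°: ((-105.0 − 150.9) mod 360) = 104.1°.
Offset of +157.8° east of the west edge: ((157.8 − 150.9) mod 360) = 6.9°.
6.9° ≤ 104.1° ⇒ inside.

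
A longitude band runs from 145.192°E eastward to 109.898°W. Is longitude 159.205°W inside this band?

Yes

Band width going east from +145.192° to -109.898°: ((-109.898 − 145.192) mod 360) = 104.910°.
Offset of -159.205° east of the west edge: ((-159.205 − 145.192) mod 360) = 55.603°.
55.603° ≤ 104.910° ⇒ inside.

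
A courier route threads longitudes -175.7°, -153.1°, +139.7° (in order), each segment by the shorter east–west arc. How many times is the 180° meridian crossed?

1

Leg 1: -175.7° → -153.1°, shortest Δλ = 22.6° (east) — does not cross 180°.
Leg 2: -153.1° → +139.7°, shortest Δλ = -67.2° (west) — crosses 180°.
Total crossings: 1.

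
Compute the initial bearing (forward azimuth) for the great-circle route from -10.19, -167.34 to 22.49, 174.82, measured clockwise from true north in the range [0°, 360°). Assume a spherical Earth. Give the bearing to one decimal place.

332.0°

Δλ = 174.82 − -167.34 = 342.16°; wrapped into (−180°, 180°]: -17.84°.
θ = atan2( sin Δλ · cos φ₂ , cos φ₁ · sin φ₂ − sin φ₁ · cos φ₂ · cos Δλ )
  = atan2(-0.28306, 0.53209) = -28.012° → normalised to [0°, 360°): 331.988°.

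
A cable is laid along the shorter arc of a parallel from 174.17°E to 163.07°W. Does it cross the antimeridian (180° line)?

Yes

Naïve |-163.07 − 174.17| = 337.24° > 180°, so the shorter arc goes the other way round — across 180°.
Signed shortest Δλ = ((-163.07 − 174.17 + 180) mod 360) − 180 = 22.76°.
Going east by 22.76° from +174.17° passes through 180° before reaching -163.07°.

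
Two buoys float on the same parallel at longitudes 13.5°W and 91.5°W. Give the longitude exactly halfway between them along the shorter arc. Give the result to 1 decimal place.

Signed shortest Δλ from -13.5° to -91.5° is -78.0°.
Midpoint longitude = -13.5° + (-78.0°)/2 = -13.5° − 39.0° = -52.5°.

52.5°W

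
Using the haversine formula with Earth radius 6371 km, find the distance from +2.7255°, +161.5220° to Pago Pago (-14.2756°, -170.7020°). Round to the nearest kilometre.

3598 km

Δλ = -170.7020 − 161.5220 = -332.2240°; wrapped into (−180°, 180°]: 27.7760°.
Δφ = -14.2756 − 2.7255 = -17.0011°.
a = sin²(Δφ/2) + cos φ₁ · cos φ₂ · sin²(Δλ/2) = 0.077620.
c = 2·atan2(√a, √(1−a)) = 0.56468 rad → d = 6371·c ≈ 3597.58 km.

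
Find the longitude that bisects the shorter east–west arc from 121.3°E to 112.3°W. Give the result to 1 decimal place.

Signed shortest Δλ from +121.3° to -112.3° is +126.4°.
Midpoint longitude = +121.3° + (+126.4°)/2 = +121.3° + 63.2° = +184.5°.
Normalise into (−180°, 180°]: -175.5°.
(The naïve average (+121.3 + -112.3)/2 = 4.5° is on the wrong side of the globe.)

175.5°W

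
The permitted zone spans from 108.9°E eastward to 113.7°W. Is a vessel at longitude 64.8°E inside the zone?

Band width going east from +108.9° to -113.7°: ((-113.7 − 108.9) mod 360) = 137.4°.
Offset of +64.8° east of the west edge: ((64.8 − 108.9) mod 360) = 315.9°.
315.9° > 137.4° ⇒ outside.

No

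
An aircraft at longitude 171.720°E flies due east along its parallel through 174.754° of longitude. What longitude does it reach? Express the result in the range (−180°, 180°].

Start at +171.720°; shift +174.754° → +346.474°.
+346.474° lies outside (−180°, 180°]; subtract 360° → -13.526°.

13.526°W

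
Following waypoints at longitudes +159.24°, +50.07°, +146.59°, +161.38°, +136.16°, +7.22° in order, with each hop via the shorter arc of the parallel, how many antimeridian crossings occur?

Leg 1: +159.24° → +50.07°, shortest Δλ = -109.17° (west) — does not cross 180°.
Leg 2: +50.07° → +146.59°, shortest Δλ = 96.52° (east) — does not cross 180°.
Leg 3: +146.59° → +161.38°, shortest Δλ = 14.79° (east) — does not cross 180°.
Leg 4: +161.38° → +136.16°, shortest Δλ = -25.22° (west) — does not cross 180°.
Leg 5: +136.16° → +7.22°, shortest Δλ = -128.94° (west) — does not cross 180°.
Total crossings: 0.

0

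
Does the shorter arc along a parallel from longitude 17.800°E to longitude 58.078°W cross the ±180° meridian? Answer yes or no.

No

Signed shortest Δλ = ((-58.078 − 17.800 + 180) mod 360) − 180 = -75.878°.
Going west by 75.878° from +17.800° reaches -58.078° without touching 180°.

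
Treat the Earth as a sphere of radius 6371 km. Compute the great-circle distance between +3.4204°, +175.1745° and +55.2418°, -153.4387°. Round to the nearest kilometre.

Δλ = -153.4387 − 175.1745 = -328.6132°; wrapped into (−180°, 180°]: 31.3868°.
Δφ = 55.2418 − 3.4204 = 51.8214°.
a = sin²(Δφ/2) + cos φ₁ · cos φ₂ · sin²(Δλ/2) = 0.232580.
c = 2·atan2(√a, √(1−a)) = 1.00648 rad → d = 6371·c ≈ 6412.28 km.

6412 km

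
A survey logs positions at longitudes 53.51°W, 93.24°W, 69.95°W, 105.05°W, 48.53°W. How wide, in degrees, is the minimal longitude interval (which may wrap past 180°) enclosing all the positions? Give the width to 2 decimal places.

56.52°

Sort the longitudes: -105.05°, -93.24°, -69.95°, -53.51°, -48.53°.
Eastward gaps between consecutive values (wrapping around): 11.81°, 23.29°, 16.44°, 4.98°, 303.48°.
Largest gap = 303.48° ⇒ minimal covering band is its complement: 360° − 303.48° = 56.52°.
Band runs from -105.05° eastward to -48.53°.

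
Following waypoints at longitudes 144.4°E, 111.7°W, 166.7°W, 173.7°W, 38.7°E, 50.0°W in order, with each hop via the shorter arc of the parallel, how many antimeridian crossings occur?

2

Leg 1: +144.4° → -111.7°, shortest Δλ = 103.9° (east) — crosses 180°.
Leg 2: -111.7° → -166.7°, shortest Δλ = -55.0° (west) — does not cross 180°.
Leg 3: -166.7° → -173.7°, shortest Δλ = -7.0° (west) — does not cross 180°.
Leg 4: -173.7° → +38.7°, shortest Δλ = -147.6° (west) — crosses 180°.
Leg 5: +38.7° → -50.0°, shortest Δλ = -88.7° (west) — does not cross 180°.
Total crossings: 2.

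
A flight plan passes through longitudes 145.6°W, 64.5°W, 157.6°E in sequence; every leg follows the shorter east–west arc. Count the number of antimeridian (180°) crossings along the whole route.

Leg 1: -145.6° → -64.5°, shortest Δλ = 81.1° (east) — does not cross 180°.
Leg 2: -64.5° → +157.6°, shortest Δλ = -137.9° (west) — crosses 180°.
Total crossings: 1.

1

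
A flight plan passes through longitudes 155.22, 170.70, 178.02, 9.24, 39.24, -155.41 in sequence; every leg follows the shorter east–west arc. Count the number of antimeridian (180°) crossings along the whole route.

Leg 1: +155.22° → +170.70°, shortest Δλ = 15.48° (east) — does not cross 180°.
Leg 2: +170.70° → +178.02°, shortest Δλ = 7.32° (east) — does not cross 180°.
Leg 3: +178.02° → +9.24°, shortest Δλ = -168.78° (west) — does not cross 180°.
Leg 4: +9.24° → +39.24°, shortest Δλ = 30.0° (east) — does not cross 180°.
Leg 5: +39.24° → -155.41°, shortest Δλ = 165.35° (east) — crosses 180°.
Total crossings: 1.

1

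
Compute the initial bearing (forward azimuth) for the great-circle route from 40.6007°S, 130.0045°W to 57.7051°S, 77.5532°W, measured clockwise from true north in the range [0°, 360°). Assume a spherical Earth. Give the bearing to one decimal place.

135.4°

Δλ = -77.5532 − -130.0045 = 52.4513°.
θ = atan2( sin Δλ · cos φ₂ , cos φ₁ · sin φ₂ − sin φ₁ · cos φ₂ · cos Δλ )
  = atan2(0.42359, -0.42991) = 135.424° → normalised to [0°, 360°): 135.424°.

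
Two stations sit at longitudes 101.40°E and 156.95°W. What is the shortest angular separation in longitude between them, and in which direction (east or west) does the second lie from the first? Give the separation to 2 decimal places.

101.65° east

Raw difference: -156.95 − 101.40 = -258.35°.
Normalise into (−180°, 180°]: -258.35° + 360° = 101.65°.
Positive ⇒ the second point lies to the east; separation 101.65°.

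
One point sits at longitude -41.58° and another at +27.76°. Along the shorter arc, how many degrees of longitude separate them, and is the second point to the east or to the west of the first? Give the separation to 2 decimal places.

69.34° east

Raw difference: 27.76 − -41.58 = 69.34°.
Normalise into (−180°, 180°]: 69.34° stays 69.34°.
Positive ⇒ the second point lies to the east; separation 69.34°.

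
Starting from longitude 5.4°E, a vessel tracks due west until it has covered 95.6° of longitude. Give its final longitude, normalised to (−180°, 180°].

Start at +5.4°; shift −95.6° → -90.2°.
-90.2° already lies in (−180°, 180°].

90.2°W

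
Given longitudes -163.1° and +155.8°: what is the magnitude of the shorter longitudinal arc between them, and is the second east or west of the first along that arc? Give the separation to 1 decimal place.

Raw difference: 155.8 − -163.1 = 318.9°.
Normalise into (−180°, 180°]: 318.9° − 360° = -41.1°.
Negative ⇒ the second point lies to the west; separation 41.1°.

41.1° west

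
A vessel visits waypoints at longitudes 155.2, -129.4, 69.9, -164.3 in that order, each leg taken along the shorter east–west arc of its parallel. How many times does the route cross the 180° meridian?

3

Leg 1: +155.2° → -129.4°, shortest Δλ = 75.4° (east) — crosses 180°.
Leg 2: -129.4° → +69.9°, shortest Δλ = -160.7° (west) — crosses 180°.
Leg 3: +69.9° → -164.3°, shortest Δλ = 125.8° (east) — crosses 180°.
Total crossings: 3.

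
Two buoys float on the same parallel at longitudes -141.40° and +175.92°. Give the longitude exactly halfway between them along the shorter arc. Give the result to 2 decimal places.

Signed shortest Δλ from -141.40° to +175.92° is -42.68°.
Midpoint longitude = -141.40° + (-42.68°)/2 = -141.40° − 21.34° = -162.74°.
(The naïve average (-141.40 + +175.92)/2 = 17.26° is on the wrong side of the globe.)

-162.74°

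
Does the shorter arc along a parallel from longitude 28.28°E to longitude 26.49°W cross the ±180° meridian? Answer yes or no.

Signed shortest Δλ = ((-26.49 − 28.28 + 180) mod 360) − 180 = -54.77°.
Going west by 54.77° from +28.28° reaches -26.49° without touching 180°.

No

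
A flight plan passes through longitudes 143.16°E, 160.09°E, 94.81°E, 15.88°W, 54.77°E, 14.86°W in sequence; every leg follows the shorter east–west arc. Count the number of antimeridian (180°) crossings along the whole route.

0

Leg 1: +143.16° → +160.09°, shortest Δλ = 16.93° (east) — does not cross 180°.
Leg 2: +160.09° → +94.81°, shortest Δλ = -65.28° (west) — does not cross 180°.
Leg 3: +94.81° → -15.88°, shortest Δλ = -110.69° (west) — does not cross 180°.
Leg 4: -15.88° → +54.77°, shortest Δλ = 70.65° (east) — does not cross 180°.
Leg 5: +54.77° → -14.86°, shortest Δλ = -69.63° (west) — does not cross 180°.
Total crossings: 0.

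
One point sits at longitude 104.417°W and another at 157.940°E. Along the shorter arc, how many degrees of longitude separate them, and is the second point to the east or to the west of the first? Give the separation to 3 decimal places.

Raw difference: 157.940 − -104.417 = 262.357°.
Normalise into (−180°, 180°]: 262.357° − 360° = -97.643°.
Negative ⇒ the second point lies to the west; separation 97.643°.

97.643° west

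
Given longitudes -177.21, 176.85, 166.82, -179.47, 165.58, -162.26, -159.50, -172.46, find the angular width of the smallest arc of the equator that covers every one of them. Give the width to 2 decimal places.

Sort the longitudes: -179.47°, -177.21°, -172.46°, -162.26°, -159.50°, +165.58°, +166.82°, +176.85°.
Eastward gaps between consecutive values (wrapping around): 2.26°, 4.75°, 10.20°, 2.76°, 325.08°, 1.24°, 10.03°, 3.68°.
Largest gap = 325.08° ⇒ minimal covering band is its complement: 360° − 325.08° = 34.92°.
Band runs from +165.58° eastward to -159.50°, crossing the antimeridian.

34.92°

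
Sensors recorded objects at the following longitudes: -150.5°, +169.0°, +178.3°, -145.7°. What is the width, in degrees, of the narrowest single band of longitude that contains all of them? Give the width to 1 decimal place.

45.3°

Sort the longitudes: -150.5°, -145.7°, +169.0°, +178.3°.
Eastward gaps between consecutive values (wrapping around): 4.8°, 314.7°, 9.3°, 31.2°.
Largest gap = 314.7° ⇒ minimal covering band is its complement: 360° − 314.7° = 45.3°.
Band runs from +169.0° eastward to -145.7°, crossing the antimeridian.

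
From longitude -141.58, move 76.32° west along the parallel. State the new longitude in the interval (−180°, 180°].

+142.10°

Start at -141.58°; shift −76.32° → -217.90°.
-217.90° lies outside (−180°, 180°]; add 360° → +142.10°.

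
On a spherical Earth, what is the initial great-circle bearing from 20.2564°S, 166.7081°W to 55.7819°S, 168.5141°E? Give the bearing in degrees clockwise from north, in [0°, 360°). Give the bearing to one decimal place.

Δλ = 168.5141 − -166.7081 = 335.2222°; wrapped into (−180°, 180°]: -24.7778°.
θ = atan2( sin Δλ · cos φ₂ , cos φ₁ · sin φ₂ − sin φ₁ · cos φ₂ · cos Δλ )
  = atan2(-0.23568, -0.59899) = -158.522° → normalised to [0°, 360°): 201.478°.

201.5°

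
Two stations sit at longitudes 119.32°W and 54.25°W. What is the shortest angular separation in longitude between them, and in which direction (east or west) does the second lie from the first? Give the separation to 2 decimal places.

65.07° east

Raw difference: -54.25 − -119.32 = 65.07°.
Normalise into (−180°, 180°]: 65.07° stays 65.07°.
Positive ⇒ the second point lies to the east; separation 65.07°.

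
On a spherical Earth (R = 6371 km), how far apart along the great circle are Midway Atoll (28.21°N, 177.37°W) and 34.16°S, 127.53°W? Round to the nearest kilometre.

Δλ = -127.53 − -177.37 = 49.84°.
Δφ = -34.16 − 28.21 = -62.37°.
a = sin²(Δφ/2) + cos φ₁ · cos φ₂ · sin²(Δλ/2) = 0.397578.
c = 2·atan2(√a, √(1−a)) = 1.36449 rad → d = 6371·c ≈ 8693.18 km.

8693 km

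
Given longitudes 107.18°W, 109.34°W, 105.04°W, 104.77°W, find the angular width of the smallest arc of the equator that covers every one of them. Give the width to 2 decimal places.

Sort the longitudes: -109.34°, -107.18°, -105.04°, -104.77°.
Eastward gaps between consecutive values (wrapping around): 2.16°, 2.14°, 0.27°, 355.43°.
Largest gap = 355.43° ⇒ minimal covering band is its complement: 360° − 355.43° = 4.57°.
Band runs from -109.34° eastward to -104.77°.

4.57°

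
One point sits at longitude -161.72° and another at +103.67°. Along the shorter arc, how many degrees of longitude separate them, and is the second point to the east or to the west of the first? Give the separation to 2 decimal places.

94.61° west

Raw difference: 103.67 − -161.72 = 265.39°.
Normalise into (−180°, 180°]: 265.39° − 360° = -94.61°.
Negative ⇒ the second point lies to the west; separation 94.61°.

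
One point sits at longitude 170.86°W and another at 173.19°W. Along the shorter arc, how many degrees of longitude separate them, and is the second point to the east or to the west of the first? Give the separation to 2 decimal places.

Raw difference: -173.19 − -170.86 = -2.33°.
Normalise into (−180°, 180°]: -2.33° stays -2.33°.
Negative ⇒ the second point lies to the west; separation 2.33°.

2.33° west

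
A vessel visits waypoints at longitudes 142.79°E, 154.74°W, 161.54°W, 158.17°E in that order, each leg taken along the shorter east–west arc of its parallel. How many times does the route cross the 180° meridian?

Leg 1: +142.79° → -154.74°, shortest Δλ = 62.47° (east) — crosses 180°.
Leg 2: -154.74° → -161.54°, shortest Δλ = -6.8° (west) — does not cross 180°.
Leg 3: -161.54° → +158.17°, shortest Δλ = -40.29° (west) — crosses 180°.
Total crossings: 2.

2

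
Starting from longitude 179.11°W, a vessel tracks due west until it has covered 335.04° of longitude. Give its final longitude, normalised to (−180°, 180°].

154.15°W

Start at -179.11°; shift −335.04° → -514.15°.
-514.15° lies outside (−180°, 180°]; add 360° → -154.15°.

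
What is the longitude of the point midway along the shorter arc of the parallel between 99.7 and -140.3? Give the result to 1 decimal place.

Signed shortest Δλ from +99.7° to -140.3° is +120.0°.
Midpoint longitude = +99.7° + (+120.0°)/2 = +99.7° + 60.0° = +159.7°.
(The naïve average (+99.7 + -140.3)/2 = -20.3° is on the wrong side of the globe.)

+159.7°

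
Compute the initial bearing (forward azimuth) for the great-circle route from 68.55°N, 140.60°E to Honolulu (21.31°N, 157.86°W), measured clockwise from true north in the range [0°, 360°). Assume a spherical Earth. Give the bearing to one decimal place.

Δλ = -157.86 − 140.60 = -298.46°; wrapped into (−180°, 180°]: 61.54°.
θ = atan2( sin Δλ · cos φ₂ , cos φ₁ · sin φ₂ − sin φ₁ · cos φ₂ · cos Δλ )
  = atan2(0.81904, -0.28032) = 108.893° → normalised to [0°, 360°): 108.893°.

108.9°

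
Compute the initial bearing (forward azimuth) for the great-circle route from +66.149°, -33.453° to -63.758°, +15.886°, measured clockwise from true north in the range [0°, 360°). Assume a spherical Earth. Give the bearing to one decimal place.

Δλ = 15.886 − -33.453 = 49.339°.
θ = atan2( sin Δλ · cos φ₂ , cos φ₁ · sin φ₂ − sin φ₁ · cos φ₂ · cos Δλ )
  = atan2(0.33542, -0.62619) = 151.824° → normalised to [0°, 360°): 151.824°.

151.8°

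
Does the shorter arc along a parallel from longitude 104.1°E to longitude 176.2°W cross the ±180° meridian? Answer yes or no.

Naïve |-176.2 − 104.1| = 280.3° > 180°, so the shorter arc goes the other way round — across 180°.
Signed shortest Δλ = ((-176.2 − 104.1 + 180) mod 360) − 180 = 79.7°.
Going east by 79.7° from +104.1° passes through 180° before reaching -176.2°.

Yes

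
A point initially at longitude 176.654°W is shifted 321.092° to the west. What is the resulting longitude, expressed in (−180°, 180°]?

Start at -176.654°; shift −321.092° → -497.746°.
-497.746° lies outside (−180°, 180°]; add 360° → -137.746°.

137.746°W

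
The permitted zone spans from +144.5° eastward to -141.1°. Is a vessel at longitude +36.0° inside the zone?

No

Band width going east from +144.5° to -141.1°: ((-141.1 − 144.5) mod 360) = 74.4°.
Offset of +36.0° east of the west edge: ((36.0 − 144.5) mod 360) = 251.5°.
251.5° > 74.4° ⇒ outside.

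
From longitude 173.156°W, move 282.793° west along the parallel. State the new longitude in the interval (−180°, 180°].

95.949°W

Start at -173.156°; shift −282.793° → -455.949°.
-455.949° lies outside (−180°, 180°]; add 360° → -95.949°.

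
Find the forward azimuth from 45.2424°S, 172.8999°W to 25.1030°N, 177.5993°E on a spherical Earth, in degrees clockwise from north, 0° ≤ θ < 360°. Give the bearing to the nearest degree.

Δλ = 177.5993 − -172.8999 = 350.4992°; wrapped into (−180°, 180°]: -9.5008°.
θ = atan2( sin Δλ · cos φ₂ , cos φ₁ · sin φ₂ − sin φ₁ · cos φ₂ · cos Δλ )
  = atan2(-0.14947, 0.93292) = -9.102° → normalised to [0°, 360°): 350.898°.

351°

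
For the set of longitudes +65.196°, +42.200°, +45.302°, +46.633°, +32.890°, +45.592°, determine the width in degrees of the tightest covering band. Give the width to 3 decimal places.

Sort the longitudes: +32.890°, +42.200°, +45.302°, +45.592°, +46.633°, +65.196°.
Eastward gaps between consecutive values (wrapping around): 9.310°, 3.102°, 0.290°, 1.041°, 18.563°, 327.694°.
Largest gap = 327.694° ⇒ minimal covering band is its complement: 360° − 327.694° = 32.306°.
Band runs from +32.890° eastward to +65.196°.

32.306°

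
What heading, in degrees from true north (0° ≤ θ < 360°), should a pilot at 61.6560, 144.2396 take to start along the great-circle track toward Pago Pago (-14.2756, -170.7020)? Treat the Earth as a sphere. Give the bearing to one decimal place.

136.4°

Δλ = -170.7020 − 144.2396 = -314.9416°; wrapped into (−180°, 180°]: 45.0584°.
θ = atan2( sin Δλ · cos φ₂ , cos φ₁ · sin φ₂ − sin φ₁ · cos φ₂ · cos Δλ )
  = atan2(0.68597, -0.71957) = 136.369° → normalised to [0°, 360°): 136.369°.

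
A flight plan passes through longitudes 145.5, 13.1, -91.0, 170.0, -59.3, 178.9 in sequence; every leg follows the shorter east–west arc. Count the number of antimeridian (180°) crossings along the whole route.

Leg 1: +145.5° → +13.1°, shortest Δλ = -132.4° (west) — does not cross 180°.
Leg 2: +13.1° → -91.0°, shortest Δλ = -104.1° (west) — does not cross 180°.
Leg 3: -91.0° → +170.0°, shortest Δλ = -99.0° (west) — crosses 180°.
Leg 4: +170.0° → -59.3°, shortest Δλ = 130.7° (east) — crosses 180°.
Leg 5: -59.3° → +178.9°, shortest Δλ = -121.8° (west) — crosses 180°.
Total crossings: 3.

3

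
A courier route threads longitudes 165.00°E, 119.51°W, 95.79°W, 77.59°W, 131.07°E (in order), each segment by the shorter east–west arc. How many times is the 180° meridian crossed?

2

Leg 1: +165.00° → -119.51°, shortest Δλ = 75.49° (east) — crosses 180°.
Leg 2: -119.51° → -95.79°, shortest Δλ = 23.72° (east) — does not cross 180°.
Leg 3: -95.79° → -77.59°, shortest Δλ = 18.2° (east) — does not cross 180°.
Leg 4: -77.59° → +131.07°, shortest Δλ = -151.34° (west) — crosses 180°.
Total crossings: 2.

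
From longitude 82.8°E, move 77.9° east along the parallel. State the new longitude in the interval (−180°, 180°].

Start at +82.8°; shift +77.9° → +160.7°.
+160.7° already lies in (−180°, 180°].

160.7°E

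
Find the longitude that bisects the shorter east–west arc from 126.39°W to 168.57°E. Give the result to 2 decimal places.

Signed shortest Δλ from -126.39° to +168.57° is -65.04°.
Midpoint longitude = -126.39° + (-65.04°)/2 = -126.39° − 32.52° = -158.91°.
(The naïve average (-126.39 + +168.57)/2 = 21.09° is on the wrong side of the globe.)

158.91°W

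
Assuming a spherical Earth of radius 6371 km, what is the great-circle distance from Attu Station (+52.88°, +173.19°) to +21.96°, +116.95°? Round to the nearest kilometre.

Δλ = 116.95 − 173.19 = -56.24°.
Δφ = 21.96 − 52.88 = -30.92°.
a = sin²(Δφ/2) + cos φ₁ · cos φ₂ · sin²(Δλ/2) = 0.195390.
c = 2·atan2(√a, √(1−a)) = 0.91572 rad → d = 6371·c ≈ 5834.06 km.

5834 km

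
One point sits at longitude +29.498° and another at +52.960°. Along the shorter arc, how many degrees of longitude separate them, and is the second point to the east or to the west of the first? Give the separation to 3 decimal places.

23.462° east

Raw difference: 52.960 − 29.498 = 23.462°.
Normalise into (−180°, 180°]: 23.462° stays 23.462°.
Positive ⇒ the second point lies to the east; separation 23.462°.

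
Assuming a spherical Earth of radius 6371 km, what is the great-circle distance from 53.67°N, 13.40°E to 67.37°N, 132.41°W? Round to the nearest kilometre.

6259 km

Δλ = -132.41 − 13.40 = -145.81°.
Δφ = 67.37 − 53.67 = 13.70°.
a = sin²(Δφ/2) + cos φ₁ · cos φ₂ · sin²(Δλ/2) = 0.222484.
c = 2·atan2(√a, √(1−a)) = 0.98239 rad → d = 6371·c ≈ 6258.84 km.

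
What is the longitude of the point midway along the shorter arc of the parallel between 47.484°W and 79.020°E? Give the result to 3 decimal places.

15.768°E

Signed shortest Δλ from -47.484° to +79.020° is +126.504°.
Midpoint longitude = -47.484° + (+126.504°)/2 = -47.484° + 63.252° = +15.768°.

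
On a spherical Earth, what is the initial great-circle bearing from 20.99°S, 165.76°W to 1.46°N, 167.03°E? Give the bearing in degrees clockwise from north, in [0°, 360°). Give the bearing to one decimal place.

306.8°

Δλ = 167.03 − -165.76 = 332.79°; wrapped into (−180°, 180°]: -27.21°.
θ = atan2( sin Δλ · cos φ₂ , cos φ₁ · sin φ₂ − sin φ₁ · cos φ₂ · cos Δλ )
  = atan2(-0.45710, 0.34225) = -53.177° → normalised to [0°, 360°): 306.823°.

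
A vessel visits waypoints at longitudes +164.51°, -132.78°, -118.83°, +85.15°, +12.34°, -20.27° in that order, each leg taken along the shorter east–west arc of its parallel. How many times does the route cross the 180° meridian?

2

Leg 1: +164.51° → -132.78°, shortest Δλ = 62.71° (east) — crosses 180°.
Leg 2: -132.78° → -118.83°, shortest Δλ = 13.95° (east) — does not cross 180°.
Leg 3: -118.83° → +85.15°, shortest Δλ = -156.02° (west) — crosses 180°.
Leg 4: +85.15° → +12.34°, shortest Δλ = -72.81° (west) — does not cross 180°.
Leg 5: +12.34° → -20.27°, shortest Δλ = -32.61° (west) — does not cross 180°.
Total crossings: 2.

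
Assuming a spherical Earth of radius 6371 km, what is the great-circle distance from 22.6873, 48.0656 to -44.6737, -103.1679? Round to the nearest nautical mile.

8875 nmi

Δλ = -103.1679 − 48.0656 = -151.2335°.
Δφ = -44.6737 − 22.6873 = -67.3610°.
a = sin²(Δφ/2) + cos φ₁ · cos φ₂ · sin²(Δλ/2) = 0.923151.
c = 2·atan2(√a, √(1−a)) = 2.57980 rad → d = 6371·c ≈ 16435.92 km ≈ 8874.69 nmi.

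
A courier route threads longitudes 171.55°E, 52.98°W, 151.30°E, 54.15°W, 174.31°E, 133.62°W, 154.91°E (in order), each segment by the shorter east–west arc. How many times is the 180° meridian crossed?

6

Leg 1: +171.55° → -52.98°, shortest Δλ = 135.47° (east) — crosses 180°.
Leg 2: -52.98° → +151.30°, shortest Δλ = -155.72° (west) — crosses 180°.
Leg 3: +151.30° → -54.15°, shortest Δλ = 154.55° (east) — crosses 180°.
Leg 4: -54.15° → +174.31°, shortest Δλ = -131.54° (west) — crosses 180°.
Leg 5: +174.31° → -133.62°, shortest Δλ = 52.07° (east) — crosses 180°.
Leg 6: -133.62° → +154.91°, shortest Δλ = -71.47° (west) — crosses 180°.
Total crossings: 6.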